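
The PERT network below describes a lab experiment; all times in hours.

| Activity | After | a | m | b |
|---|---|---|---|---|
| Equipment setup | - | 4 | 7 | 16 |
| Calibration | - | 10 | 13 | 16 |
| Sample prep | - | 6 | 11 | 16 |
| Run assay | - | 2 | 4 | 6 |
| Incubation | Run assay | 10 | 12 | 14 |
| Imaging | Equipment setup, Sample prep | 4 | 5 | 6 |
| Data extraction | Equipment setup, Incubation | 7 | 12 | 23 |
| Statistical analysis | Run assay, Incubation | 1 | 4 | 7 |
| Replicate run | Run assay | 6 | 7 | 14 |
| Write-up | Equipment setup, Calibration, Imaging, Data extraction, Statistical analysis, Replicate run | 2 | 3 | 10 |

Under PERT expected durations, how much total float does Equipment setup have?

8 hours

te_Equipment setup = (4 + 4·7 + 16)/6 = 48/6 = 8
te_Calibration = (10 + 4·13 + 16)/6 = 78/6 = 13
te_Sample prep = (6 + 4·11 + 16)/6 = 66/6 = 11
te_Run assay = (2 + 4·4 + 6)/6 = 24/6 = 4
te_Incubation = (10 + 4·12 + 14)/6 = 72/6 = 12
te_Imaging = (4 + 4·5 + 6)/6 = 30/6 = 5
te_Data extraction = (7 + 4·12 + 23)/6 = 78/6 = 13
te_Statistical analysis = (1 + 4·4 + 7)/6 = 24/6 = 4
te_Replicate run = (6 + 4·7 + 14)/6 = 48/6 = 8
te_Write-up = (2 + 4·3 + 10)/6 = 24/6 = 4

Forward pass:
ES_Equipment setup = 0; EF_Equipment setup = 8
ES_Calibration = 0; EF_Calibration = 13
ES_Sample prep = 0; EF_Sample prep = 11
ES_Run assay = 0; EF_Run assay = 4
ES_Incubation = 4; EF_Incubation = 4+12 = 16
ES_Imaging = max(EF_Equipment setup=8, EF_Sample prep=11) = 11; EF_Imaging = 11+5 = 16
ES_Data extraction = max(EF_Equipment setup=8, EF_Incubation=16) = 16; EF_Data extraction = 16+13 = 29
ES_Statistical analysis = max(EF_Run assay=4, EF_Incubation=16) = 16; EF_Statistical analysis = 16+4 = 20
ES_Replicate run = 4; EF_Replicate run = 4+8 = 12
ES_Write-up = max(EF_Equipment setup=8, EF_Calibration=13, EF_Imaging=16, EF_Data extraction=29, EF_Statistical analysis=20, EF_Replicate run=12) = 29; EF_Write-up = 29+4 = 33
Expected project duration μ = 33 hours. Critical path: Run assay → Incubation → Data extraction → Write-up.

Backward pass:
LF_Write-up = 33; LS_Write-up = 33−4 = 29
LF_Replicate run = LS_Write-up = 29; LS_Replicate run = 29−8 = 21
LF_Statistical analysis = LS_Write-up = 29; LS_Statistical analysis = 29−4 = 25
LF_Data extraction = LS_Write-up = 29; LS_Data extraction = 29−13 = 16
LF_Imaging = LS_Write-up = 29; LS_Imaging = 29−5 = 24
LF_Incubation = min(LS_Data extraction=16, LS_Statistical analysis=25) = 16; LS_Incubation = 16−12 = 4
LF_Run assay = min(LS_Incubation=4, LS_Statistical analysis=25, LS_Replicate run=21) = 4; LS_Run assay = 4−4 = 0
LF_Sample prep = LS_Imaging = 24; LS_Sample prep = 24−11 = 13
LF_Calibration = LS_Write-up = 29; LS_Calibration = 29−13 = 16
LF_Equipment setup = min(LS_Imaging=24, LS_Data extraction=16, LS_Write-up=29) = 16; LS_Equipment setup = 16−8 = 8
Slack_Equipment setup = LS_Equipment setup − ES_Equipment setup = 8 − 0 = 8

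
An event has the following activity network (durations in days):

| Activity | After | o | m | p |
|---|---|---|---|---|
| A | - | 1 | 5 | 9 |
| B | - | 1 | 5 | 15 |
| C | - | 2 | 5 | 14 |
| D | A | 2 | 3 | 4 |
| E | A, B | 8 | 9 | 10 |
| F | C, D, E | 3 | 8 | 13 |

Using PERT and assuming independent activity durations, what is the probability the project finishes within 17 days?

0.019

te_A = (1 + 4·5 + 9)/6 = 30/6 = 5; σ²_A = ((9−1)/6)² = 1.778
te_B = (1 + 4·5 + 15)/6 = 36/6 = 6; σ²_B = ((15−1)/6)² = 5.444
te_C = (2 + 4·5 + 14)/6 = 36/6 = 6; σ²_C = ((14−2)/6)² = 4.000
te_D = (2 + 4·3 + 4)/6 = 18/6 = 3; σ²_D = ((4−2)/6)² = 0.111
te_E = (8 + 4·9 + 10)/6 = 54/6 = 9; σ²_E = ((10−8)/6)² = 0.111
te_F = (3 + 4·8 + 13)/6 = 48/6 = 8; σ²_F = ((13−3)/6)² = 2.778

Forward pass:
ES_A = 0; EF_A = 5
ES_B = 0; EF_B = 6
ES_C = 0; EF_C = 6
ES_D = 5; EF_D = 5+3 = 8
ES_E = max(EF_A=5, EF_B=6) = 6; EF_E = 6+9 = 15
ES_F = max(EF_C=6, EF_D=8, EF_E=15) = 15; EF_F = 15+8 = 23
Expected project duration μ = 23 days. Critical path: B → E → F.

Variance along critical path = 5.444 + 0.111 + 2.778 = 8.333; σ = √8.333 = 2.887 days.
Z = (17 − 23) / 2.887 = -2.078
P(T ≤ 17) = Φ(-2.078) ≈ 0.019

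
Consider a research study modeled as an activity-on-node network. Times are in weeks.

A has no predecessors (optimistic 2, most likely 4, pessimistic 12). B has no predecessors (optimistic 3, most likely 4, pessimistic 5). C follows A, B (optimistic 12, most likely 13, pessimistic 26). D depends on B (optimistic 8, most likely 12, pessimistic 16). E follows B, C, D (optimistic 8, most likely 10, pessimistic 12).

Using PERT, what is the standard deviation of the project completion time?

2.94 weeks

te_A = (2 + 4·4 + 12)/6 = 30/6 = 5; σ²_A = ((12−2)/6)² = 2.778
te_B = (3 + 4·4 + 5)/6 = 24/6 = 4; σ²_B = ((5−3)/6)² = 0.111
te_C = (12 + 4·13 + 26)/6 = 90/6 = 15; σ²_C = ((26−12)/6)² = 5.444
te_D = (8 + 4·12 + 16)/6 = 72/6 = 12; σ²_D = ((16−8)/6)² = 1.778
te_E = (8 + 4·10 + 12)/6 = 60/6 = 10; σ²_E = ((12−8)/6)² = 0.444

Forward pass:
ES_A = 0; EF_A = 5
ES_B = 0; EF_B = 4
ES_C = max(EF_A=5, EF_B=4) = 5; EF_C = 5+15 = 20
ES_D = 4; EF_D = 4+12 = 16
ES_E = max(EF_B=4, EF_C=20, EF_D=16) = 20; EF_E = 20+10 = 30
Expected project duration μ = 30 weeks. Critical path: A → C → E.

Variance along critical path = 2.778 + 5.444 + 0.444 = 8.667
σ = √8.667 = 2.944 weeks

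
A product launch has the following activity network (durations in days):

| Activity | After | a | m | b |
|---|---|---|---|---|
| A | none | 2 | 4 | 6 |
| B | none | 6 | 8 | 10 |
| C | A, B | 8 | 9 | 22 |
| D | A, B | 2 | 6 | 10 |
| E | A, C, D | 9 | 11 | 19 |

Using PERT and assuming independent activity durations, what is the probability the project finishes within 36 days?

0.955

te_A = (2 + 4·4 + 6)/6 = 24/6 = 4; σ²_A = ((6−2)/6)² = 0.444
te_B = (6 + 4·8 + 10)/6 = 48/6 = 8; σ²_B = ((10−6)/6)² = 0.444
te_C = (8 + 4·9 + 22)/6 = 66/6 = 11; σ²_C = ((22−8)/6)² = 5.444
te_D = (2 + 4·6 + 10)/6 = 36/6 = 6; σ²_D = ((10−2)/6)² = 1.778
te_E = (9 + 4·11 + 19)/6 = 72/6 = 12; σ²_E = ((19−9)/6)² = 2.778

Forward pass:
ES_A = 0; EF_A = 4
ES_B = 0; EF_B = 8
ES_C = max(EF_A=4, EF_B=8) = 8; EF_C = 8+11 = 19
ES_D = max(EF_A=4, EF_B=8) = 8; EF_D = 8+6 = 14
ES_E = max(EF_A=4, EF_C=19, EF_D=14) = 19; EF_E = 19+12 = 31
Expected project duration μ = 31 days. Critical path: B → C → E.

Variance along critical path = 0.444 + 5.444 + 2.778 = 8.667; σ = √8.667 = 2.944 days.
Z = (36 − 31) / 2.944 = 1.698
P(T ≤ 36) = Φ(1.698) ≈ 0.955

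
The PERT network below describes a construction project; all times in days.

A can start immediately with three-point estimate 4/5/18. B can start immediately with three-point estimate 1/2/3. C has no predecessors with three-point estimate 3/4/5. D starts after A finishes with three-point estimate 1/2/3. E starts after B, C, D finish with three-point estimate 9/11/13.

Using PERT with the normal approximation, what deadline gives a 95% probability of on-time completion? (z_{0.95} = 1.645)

te_A = (4 + 4·5 + 18)/6 = 42/6 = 7; σ²_A = ((18−4)/6)² = 5.444
te_B = (1 + 4·2 + 3)/6 = 12/6 = 2; σ²_B = ((3−1)/6)² = 0.111
te_C = (3 + 4·4 + 5)/6 = 24/6 = 4; σ²_C = ((5−3)/6)² = 0.111
te_D = (1 + 4·2 + 3)/6 = 12/6 = 2; σ²_D = ((3−1)/6)² = 0.111
te_E = (9 + 4·11 + 13)/6 = 66/6 = 11; σ²_E = ((13−9)/6)² = 0.444

Forward pass:
ES_A = 0; EF_A = 7
ES_B = 0; EF_B = 2
ES_C = 0; EF_C = 4
ES_D = 7; EF_D = 7+2 = 9
ES_E = max(EF_B=2, EF_C=4, EF_D=9) = 9; EF_E = 9+11 = 20
Expected project duration μ = 20 days. Critical path: A → D → E.

Variance along critical path = 5.444 + 0.111 + 0.444 = 6.000; σ = 2.449 days.
D = μ + z·σ = 20 + 1.645·2.449 = 24.0 days

24.0 days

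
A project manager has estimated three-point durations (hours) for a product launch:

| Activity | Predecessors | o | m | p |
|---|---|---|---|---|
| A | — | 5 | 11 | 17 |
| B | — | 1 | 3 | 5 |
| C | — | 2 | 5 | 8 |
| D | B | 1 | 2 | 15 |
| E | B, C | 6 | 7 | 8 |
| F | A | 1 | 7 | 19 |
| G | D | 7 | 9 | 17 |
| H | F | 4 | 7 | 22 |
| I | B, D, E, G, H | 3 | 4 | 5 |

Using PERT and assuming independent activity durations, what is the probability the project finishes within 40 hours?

0.956

te_A = (5 + 4·11 + 17)/6 = 66/6 = 11; σ²_A = ((17−5)/6)² = 4.000
te_B = (1 + 4·3 + 5)/6 = 18/6 = 3; σ²_B = ((5−1)/6)² = 0.444
te_C = (2 + 4·5 + 8)/6 = 30/6 = 5; σ²_C = ((8−2)/6)² = 1.000
te_D = (1 + 4·2 + 15)/6 = 24/6 = 4; σ²_D = ((15−1)/6)² = 5.444
te_E = (6 + 4·7 + 8)/6 = 42/6 = 7; σ²_E = ((8−6)/6)² = 0.111
te_F = (1 + 4·7 + 19)/6 = 48/6 = 8; σ²_F = ((19−1)/6)² = 9.000
te_G = (7 + 4·9 + 17)/6 = 60/6 = 10; σ²_G = ((17−7)/6)² = 2.778
te_H = (4 + 4·7 + 22)/6 = 54/6 = 9; σ²_H = ((22−4)/6)² = 9.000
te_I = (3 + 4·4 + 5)/6 = 24/6 = 4; σ²_I = ((5−3)/6)² = 0.111

Forward pass:
ES_A = 0; EF_A = 11
ES_B = 0; EF_B = 3
ES_C = 0; EF_C = 5
ES_D = 3; EF_D = 3+4 = 7
ES_E = max(EF_B=3, EF_C=5) = 5; EF_E = 5+7 = 12
ES_F = 11; EF_F = 11+8 = 19
ES_G = 7; EF_G = 7+10 = 17
ES_H = 19; EF_H = 19+9 = 28
ES_I = max(EF_B=3, EF_D=7, EF_E=12, EF_G=17, EF_H=28) = 28; EF_I = 28+4 = 32
Expected project duration μ = 32 hours. Critical path: A → F → H → I.

Variance along critical path = 4.000 + 9.000 + 9.000 + 0.111 = 22.111; σ = √22.111 = 4.702 hours.
Z = (40 − 32) / 4.702 = 1.701
P(T ≤ 40) = Φ(1.701) ≈ 0.956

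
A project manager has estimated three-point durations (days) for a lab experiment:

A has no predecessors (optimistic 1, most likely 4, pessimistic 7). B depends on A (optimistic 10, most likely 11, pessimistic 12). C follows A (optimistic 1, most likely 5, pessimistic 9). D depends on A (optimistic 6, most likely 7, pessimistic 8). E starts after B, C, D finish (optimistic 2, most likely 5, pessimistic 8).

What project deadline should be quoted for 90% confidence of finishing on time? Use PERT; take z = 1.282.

te_A = (1 + 4·4 + 7)/6 = 24/6 = 4; σ²_A = ((7−1)/6)² = 1.000
te_B = (10 + 4·11 + 12)/6 = 66/6 = 11; σ²_B = ((12−10)/6)² = 0.111
te_C = (1 + 4·5 + 9)/6 = 30/6 = 5; σ²_C = ((9−1)/6)² = 1.778
te_D = (6 + 4·7 + 8)/6 = 42/6 = 7; σ²_D = ((8−6)/6)² = 0.111
te_E = (2 + 4·5 + 8)/6 = 30/6 = 5; σ²_E = ((8−2)/6)² = 1.000

Forward pass:
ES_A = 0; EF_A = 4
ES_B = 4; EF_B = 4+11 = 15
ES_C = 4; EF_C = 4+5 = 9
ES_D = 4; EF_D = 4+7 = 11
ES_E = max(EF_B=15, EF_C=9, EF_D=11) = 15; EF_E = 15+5 = 20
Expected project duration μ = 20 days. Critical path: A → B → E.

Variance along critical path = 1.000 + 0.111 + 1.000 = 2.111; σ = 1.453 days.
D = μ + z·σ = 20 + 1.282·1.453 = 21.9 days

21.9 days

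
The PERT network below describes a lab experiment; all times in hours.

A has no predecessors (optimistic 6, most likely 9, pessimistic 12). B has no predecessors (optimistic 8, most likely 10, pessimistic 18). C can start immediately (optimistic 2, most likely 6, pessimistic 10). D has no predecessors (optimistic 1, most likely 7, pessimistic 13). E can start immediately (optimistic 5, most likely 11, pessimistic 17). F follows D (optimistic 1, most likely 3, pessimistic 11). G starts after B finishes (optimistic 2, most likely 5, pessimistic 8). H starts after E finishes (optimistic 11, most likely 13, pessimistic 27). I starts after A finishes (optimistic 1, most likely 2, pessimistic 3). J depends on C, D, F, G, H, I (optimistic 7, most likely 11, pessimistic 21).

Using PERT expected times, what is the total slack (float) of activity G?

te_A = (6 + 4·9 + 12)/6 = 54/6 = 9
te_B = (8 + 4·10 + 18)/6 = 66/6 = 11
te_C = (2 + 4·6 + 10)/6 = 36/6 = 6
te_D = (1 + 4·7 + 13)/6 = 42/6 = 7
te_E = (5 + 4·11 + 17)/6 = 66/6 = 11
te_F = (1 + 4·3 + 11)/6 = 24/6 = 4
te_G = (2 + 4·5 + 8)/6 = 30/6 = 5
te_H = (11 + 4·13 + 27)/6 = 90/6 = 15
te_I = (1 + 4·2 + 3)/6 = 12/6 = 2
te_J = (7 + 4·11 + 21)/6 = 72/6 = 12

Forward pass:
ES_A = 0; EF_A = 9
ES_B = 0; EF_B = 11
ES_C = 0; EF_C = 6
ES_D = 0; EF_D = 7
ES_E = 0; EF_E = 11
ES_F = 7; EF_F = 7+4 = 11
ES_G = 11; EF_G = 11+5 = 16
ES_H = 11; EF_H = 11+15 = 26
ES_I = 9; EF_I = 9+2 = 11
ES_J = max(EF_C=6, EF_D=7, EF_F=11, EF_G=16, EF_H=26, EF_I=11) = 26; EF_J = 26+12 = 38
Expected project duration μ = 38 hours. Critical path: E → H → J.

Backward pass:
LF_J = 38; LS_J = 38−12 = 26
LF_I = LS_J = 26; LS_I = 26−2 = 24
LF_H = LS_J = 26; LS_H = 26−15 = 11
LF_G = LS_J = 26; LS_G = 26−5 = 21
LF_F = LS_J = 26; LS_F = 26−4 = 22
LF_E = LS_H = 11; LS_E = 11−11 = 0
LF_D = min(LS_F=22, LS_J=26) = 22; LS_D = 22−7 = 15
LF_C = LS_J = 26; LS_C = 26−6 = 20
LF_B = LS_G = 21; LS_B = 21−11 = 10
LF_A = LS_I = 24; LS_A = 24−9 = 15
Slack_G = LS_G − ES_G = 21 − 11 = 10

10 hours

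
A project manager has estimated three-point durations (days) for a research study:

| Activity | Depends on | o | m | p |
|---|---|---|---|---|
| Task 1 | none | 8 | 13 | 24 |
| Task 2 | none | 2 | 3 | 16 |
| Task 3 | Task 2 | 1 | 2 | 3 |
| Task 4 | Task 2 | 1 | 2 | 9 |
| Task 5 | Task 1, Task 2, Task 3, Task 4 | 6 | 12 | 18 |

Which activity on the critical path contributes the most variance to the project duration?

Task 1

te_Task 1 = (8 + 4·13 + 24)/6 = 84/6 = 14; σ²_Task 1 = ((24−8)/6)² = 7.111
te_Task 2 = (2 + 4·3 + 16)/6 = 30/6 = 5; σ²_Task 2 = ((16−2)/6)² = 5.444
te_Task 3 = (1 + 4·2 + 3)/6 = 12/6 = 2; σ²_Task 3 = ((3−1)/6)² = 0.111
te_Task 4 = (1 + 4·2 + 9)/6 = 18/6 = 3; σ²_Task 4 = ((9−1)/6)² = 1.778
te_Task 5 = (6 + 4·12 + 18)/6 = 72/6 = 12; σ²_Task 5 = ((18−6)/6)² = 4.000

Forward pass:
ES_Task 1 = 0; EF_Task 1 = 14
ES_Task 2 = 0; EF_Task 2 = 5
ES_Task 3 = 5; EF_Task 3 = 5+2 = 7
ES_Task 4 = 5; EF_Task 4 = 5+3 = 8
ES_Task 5 = max(EF_Task 1=14, EF_Task 2=5, EF_Task 3=7, EF_Task 4=8) = 14; EF_Task 5 = 14+12 = 26
Expected project duration μ = 26 days. Critical path: Task 1 → Task 5.

Variances on critical path: σ²_Task 1=7.111, σ²_Task 5=4.000.
Largest is σ²_Task 1 = 7.111.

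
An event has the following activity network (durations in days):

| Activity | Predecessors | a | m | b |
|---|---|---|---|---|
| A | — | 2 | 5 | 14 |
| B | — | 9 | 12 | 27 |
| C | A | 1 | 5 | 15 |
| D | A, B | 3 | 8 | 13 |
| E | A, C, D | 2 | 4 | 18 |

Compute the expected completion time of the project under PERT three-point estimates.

te_A = (2 + 4·5 + 14)/6 = 36/6 = 6
te_B = (9 + 4·12 + 27)/6 = 84/6 = 14
te_C = (1 + 4·5 + 15)/6 = 36/6 = 6
te_D = (3 + 4·8 + 13)/6 = 48/6 = 8
te_E = (2 + 4·4 + 18)/6 = 36/6 = 6

Forward pass:
ES_A = 0; EF_A = 6
ES_B = 0; EF_B = 14
ES_C = 6; EF_C = 6+6 = 12
ES_D = max(EF_A=6, EF_B=14) = 14; EF_D = 14+8 = 22
ES_E = max(EF_A=6, EF_C=12, EF_D=22) = 22; EF_E = 22+6 = 28
Expected project duration μ = 28 days. Critical path: B → D → E.

28 days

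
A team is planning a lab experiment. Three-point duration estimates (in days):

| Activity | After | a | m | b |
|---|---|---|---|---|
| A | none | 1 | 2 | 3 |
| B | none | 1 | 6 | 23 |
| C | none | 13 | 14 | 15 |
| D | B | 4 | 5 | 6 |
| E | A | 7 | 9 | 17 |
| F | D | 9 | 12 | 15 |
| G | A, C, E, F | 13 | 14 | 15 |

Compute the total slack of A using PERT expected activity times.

13 days

te_A = (1 + 4·2 + 3)/6 = 12/6 = 2
te_B = (1 + 4·6 + 23)/6 = 48/6 = 8
te_C = (13 + 4·14 + 15)/6 = 84/6 = 14
te_D = (4 + 4·5 + 6)/6 = 30/6 = 5
te_E = (7 + 4·9 + 17)/6 = 60/6 = 10
te_F = (9 + 4·12 + 15)/6 = 72/6 = 12
te_G = (13 + 4·14 + 15)/6 = 84/6 = 14

Forward pass:
ES_A = 0; EF_A = 2
ES_B = 0; EF_B = 8
ES_C = 0; EF_C = 14
ES_D = 8; EF_D = 8+5 = 13
ES_E = 2; EF_E = 2+10 = 12
ES_F = 13; EF_F = 13+12 = 25
ES_G = max(EF_A=2, EF_C=14, EF_E=12, EF_F=25) = 25; EF_G = 25+14 = 39
Expected project duration μ = 39 days. Critical path: B → D → F → G.

Backward pass:
LF_G = 39; LS_G = 39−14 = 25
LF_F = LS_G = 25; LS_F = 25−12 = 13
LF_E = LS_G = 25; LS_E = 25−10 = 15
LF_D = LS_F = 13; LS_D = 13−5 = 8
LF_C = LS_G = 25; LS_C = 25−14 = 11
LF_B = LS_D = 8; LS_B = 8−8 = 0
LF_A = min(LS_E=15, LS_G=25) = 15; LS_A = 15−2 = 13
Slack_A = LS_A − ES_A = 13 − 0 = 13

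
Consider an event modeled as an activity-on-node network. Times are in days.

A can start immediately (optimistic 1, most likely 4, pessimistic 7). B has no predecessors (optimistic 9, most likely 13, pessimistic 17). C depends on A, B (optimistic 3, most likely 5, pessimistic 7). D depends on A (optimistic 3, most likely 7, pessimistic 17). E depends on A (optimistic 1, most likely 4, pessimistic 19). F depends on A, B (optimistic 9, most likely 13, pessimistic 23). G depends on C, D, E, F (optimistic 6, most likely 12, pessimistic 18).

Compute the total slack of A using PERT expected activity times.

9 days

te_A = (1 + 4·4 + 7)/6 = 24/6 = 4
te_B = (9 + 4·13 + 17)/6 = 78/6 = 13
te_C = (3 + 4·5 + 7)/6 = 30/6 = 5
te_D = (3 + 4·7 + 17)/6 = 48/6 = 8
te_E = (1 + 4·4 + 19)/6 = 36/6 = 6
te_F = (9 + 4·13 + 23)/6 = 84/6 = 14
te_G = (6 + 4·12 + 18)/6 = 72/6 = 12

Forward pass:
ES_A = 0; EF_A = 4
ES_B = 0; EF_B = 13
ES_C = max(EF_A=4, EF_B=13) = 13; EF_C = 13+5 = 18
ES_D = 4; EF_D = 4+8 = 12
ES_E = 4; EF_E = 4+6 = 10
ES_F = max(EF_A=4, EF_B=13) = 13; EF_F = 13+14 = 27
ES_G = max(EF_C=18, EF_D=12, EF_E=10, EF_F=27) = 27; EF_G = 27+12 = 39
Expected project duration μ = 39 days. Critical path: B → F → G.

Backward pass:
LF_G = 39; LS_G = 39−12 = 27
LF_F = LS_G = 27; LS_F = 27−14 = 13
LF_E = LS_G = 27; LS_E = 27−6 = 21
LF_D = LS_G = 27; LS_D = 27−8 = 19
LF_C = LS_G = 27; LS_C = 27−5 = 22
LF_B = min(LS_C=22, LS_F=13) = 13; LS_B = 13−13 = 0
LF_A = min(LS_C=22, LS_D=19, LS_E=21, LS_F=13) = 13; LS_A = 13−4 = 9
Slack_A = LS_A − ES_A = 9 − 0 = 9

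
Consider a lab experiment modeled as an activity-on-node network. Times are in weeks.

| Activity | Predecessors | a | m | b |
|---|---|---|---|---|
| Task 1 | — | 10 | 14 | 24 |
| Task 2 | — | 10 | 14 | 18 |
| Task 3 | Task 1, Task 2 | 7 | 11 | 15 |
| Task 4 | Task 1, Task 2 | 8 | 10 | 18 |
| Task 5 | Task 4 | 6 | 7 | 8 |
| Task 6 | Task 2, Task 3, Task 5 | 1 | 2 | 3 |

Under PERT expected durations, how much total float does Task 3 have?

7 weeks

te_Task 1 = (10 + 4·14 + 24)/6 = 90/6 = 15
te_Task 2 = (10 + 4·14 + 18)/6 = 84/6 = 14
te_Task 3 = (7 + 4·11 + 15)/6 = 66/6 = 11
te_Task 4 = (8 + 4·10 + 18)/6 = 66/6 = 11
te_Task 5 = (6 + 4·7 + 8)/6 = 42/6 = 7
te_Task 6 = (1 + 4·2 + 3)/6 = 12/6 = 2

Forward pass:
ES_Task 1 = 0; EF_Task 1 = 15
ES_Task 2 = 0; EF_Task 2 = 14
ES_Task 3 = max(EF_Task 1=15, EF_Task 2=14) = 15; EF_Task 3 = 15+11 = 26
ES_Task 4 = max(EF_Task 1=15, EF_Task 2=14) = 15; EF_Task 4 = 15+11 = 26
ES_Task 5 = 26; EF_Task 5 = 26+7 = 33
ES_Task 6 = max(EF_Task 2=14, EF_Task 3=26, EF_Task 5=33) = 33; EF_Task 6 = 33+2 = 35
Expected project duration μ = 35 weeks. Critical path: Task 1 → Task 4 → Task 5 → Task 6.

Backward pass:
LF_Task 6 = 35; LS_Task 6 = 35−2 = 33
LF_Task 5 = LS_Task 6 = 33; LS_Task 5 = 33−7 = 26
LF_Task 4 = LS_Task 5 = 26; LS_Task 4 = 26−11 = 15
LF_Task 3 = LS_Task 6 = 33; LS_Task 3 = 33−11 = 22
LF_Task 2 = min(LS_Task 3=22, LS_Task 4=15, LS_Task 6=33) = 15; LS_Task 2 = 15−14 = 1
LF_Task 1 = min(LS_Task 3=22, LS_Task 4=15) = 15; LS_Task 1 = 15−15 = 0
Slack_Task 3 = LS_Task 3 − ES_Task 3 = 22 − 15 = 7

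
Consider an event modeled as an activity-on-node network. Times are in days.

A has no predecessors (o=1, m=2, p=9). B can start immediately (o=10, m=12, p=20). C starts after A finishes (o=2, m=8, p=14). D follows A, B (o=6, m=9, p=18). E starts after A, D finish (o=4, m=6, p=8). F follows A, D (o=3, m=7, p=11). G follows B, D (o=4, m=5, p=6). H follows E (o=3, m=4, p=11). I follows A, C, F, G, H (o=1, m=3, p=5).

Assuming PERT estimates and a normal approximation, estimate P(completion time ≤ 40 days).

te_A = (1 + 4·2 + 9)/6 = 18/6 = 3; σ²_A = ((9−1)/6)² = 1.778
te_B = (10 + 4·12 + 20)/6 = 78/6 = 13; σ²_B = ((20−10)/6)² = 2.778
te_C = (2 + 4·8 + 14)/6 = 48/6 = 8; σ²_C = ((14−2)/6)² = 4.000
te_D = (6 + 4·9 + 18)/6 = 60/6 = 10; σ²_D = ((18−6)/6)² = 4.000
te_E = (4 + 4·6 + 8)/6 = 36/6 = 6; σ²_E = ((8−4)/6)² = 0.444
te_F = (3 + 4·7 + 11)/6 = 42/6 = 7; σ²_F = ((11−3)/6)² = 1.778
te_G = (4 + 4·5 + 6)/6 = 30/6 = 5; σ²_G = ((6−4)/6)² = 0.111
te_H = (3 + 4·4 + 11)/6 = 30/6 = 5; σ²_H = ((11−3)/6)² = 1.778
te_I = (1 + 4·3 + 5)/6 = 18/6 = 3; σ²_I = ((5−1)/6)² = 0.444

Forward pass:
ES_A = 0; EF_A = 3
ES_B = 0; EF_B = 13
ES_C = 3; EF_C = 3+8 = 11
ES_D = max(EF_A=3, EF_B=13) = 13; EF_D = 13+10 = 23
ES_E = max(EF_A=3, EF_D=23) = 23; EF_E = 23+6 = 29
ES_F = max(EF_A=3, EF_D=23) = 23; EF_F = 23+7 = 30
ES_G = max(EF_B=13, EF_D=23) = 23; EF_G = 23+5 = 28
ES_H = 29; EF_H = 29+5 = 34
ES_I = max(EF_A=3, EF_C=11, EF_F=30, EF_G=28, EF_H=34) = 34; EF_I = 34+3 = 37
Expected project duration μ = 37 days. Critical path: B → D → E → H → I.

Variance along critical path = 2.778 + 4.000 + 0.444 + 1.778 + 0.444 = 9.444; σ = √9.444 = 3.073 days.
Z = (40 − 37) / 3.073 = 0.976
P(T ≤ 40) = Φ(0.976) ≈ 0.836

0.836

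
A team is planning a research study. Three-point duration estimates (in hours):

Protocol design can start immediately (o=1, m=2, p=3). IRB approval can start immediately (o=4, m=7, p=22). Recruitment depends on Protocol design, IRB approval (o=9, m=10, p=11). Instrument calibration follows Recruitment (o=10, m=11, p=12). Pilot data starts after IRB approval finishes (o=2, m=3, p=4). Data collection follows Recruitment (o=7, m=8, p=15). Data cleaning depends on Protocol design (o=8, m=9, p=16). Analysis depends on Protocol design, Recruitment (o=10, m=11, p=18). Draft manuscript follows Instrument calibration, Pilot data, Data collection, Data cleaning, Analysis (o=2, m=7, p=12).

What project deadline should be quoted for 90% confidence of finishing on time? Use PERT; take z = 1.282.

42.7 hours

te_Protocol design = (1 + 4·2 + 3)/6 = 12/6 = 2; σ²_Protocol design = ((3−1)/6)² = 0.111
te_IRB approval = (4 + 4·7 + 22)/6 = 54/6 = 9; σ²_IRB approval = ((22−4)/6)² = 9.000
te_Recruitment = (9 + 4·10 + 11)/6 = 60/6 = 10; σ²_Recruitment = ((11−9)/6)² = 0.111
te_Instrument calibration = (10 + 4·11 + 12)/6 = 66/6 = 11; σ²_Instrument calibration = ((12−10)/6)² = 0.111
te_Pilot data = (2 + 4·3 + 4)/6 = 18/6 = 3; σ²_Pilot data = ((4−2)/6)² = 0.111
te_Data collection = (7 + 4·8 + 15)/6 = 54/6 = 9; σ²_Data collection = ((15−7)/6)² = 1.778
te_Data cleaning = (8 + 4·9 + 16)/6 = 60/6 = 10; σ²_Data cleaning = ((16−8)/6)² = 1.778
te_Analysis = (10 + 4·11 + 18)/6 = 72/6 = 12; σ²_Analysis = ((18−10)/6)² = 1.778
te_Draft manuscript = (2 + 4·7 + 12)/6 = 42/6 = 7; σ²_Draft manuscript = ((12−2)/6)² = 2.778

Forward pass:
ES_Protocol design = 0; EF_Protocol design = 2
ES_IRB approval = 0; EF_IRB approval = 9
ES_Recruitment = max(EF_Protocol design=2, EF_IRB approval=9) = 9; EF_Recruitment = 9+10 = 19
ES_Instrument calibration = 19; EF_Instrument calibration = 19+11 = 30
ES_Pilot data = 9; EF_Pilot data = 9+3 = 12
ES_Data collection = 19; EF_Data collection = 19+9 = 28
ES_Data cleaning = 2; EF_Data cleaning = 2+10 = 12
ES_Analysis = max(EF_Protocol design=2, EF_Recruitment=19) = 19; EF_Analysis = 19+12 = 31
ES_Draft manuscript = max(EF_Instrument calibration=30, EF_Pilot data=12, EF_Data collection=28, EF_Data cleaning=12, EF_Analysis=31) = 31; EF_Draft manuscript = 31+7 = 38
Expected project duration μ = 38 hours. Critical path: IRB approval → Recruitment → Analysis → Draft manuscript.

Variance along critical path = 9.000 + 0.111 + 1.778 + 2.778 = 13.667; σ = 3.697 hours.
D = μ + z·σ = 38 + 1.282·3.697 = 42.7 hours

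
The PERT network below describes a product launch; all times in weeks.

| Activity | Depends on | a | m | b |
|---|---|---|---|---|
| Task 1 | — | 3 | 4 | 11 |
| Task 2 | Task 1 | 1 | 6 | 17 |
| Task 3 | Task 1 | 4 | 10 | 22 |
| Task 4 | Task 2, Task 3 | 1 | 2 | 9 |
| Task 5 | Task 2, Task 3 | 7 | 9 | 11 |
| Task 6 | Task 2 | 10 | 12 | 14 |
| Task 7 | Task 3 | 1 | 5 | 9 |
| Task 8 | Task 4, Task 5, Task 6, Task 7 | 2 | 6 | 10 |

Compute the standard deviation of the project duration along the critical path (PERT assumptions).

3.61 weeks

te_Task 1 = (3 + 4·4 + 11)/6 = 30/6 = 5; σ²_Task 1 = ((11−3)/6)² = 1.778
te_Task 2 = (1 + 4·6 + 17)/6 = 42/6 = 7; σ²_Task 2 = ((17−1)/6)² = 7.111
te_Task 3 = (4 + 4·10 + 22)/6 = 66/6 = 11; σ²_Task 3 = ((22−4)/6)² = 9.000
te_Task 4 = (1 + 4·2 + 9)/6 = 18/6 = 3; σ²_Task 4 = ((9−1)/6)² = 1.778
te_Task 5 = (7 + 4·9 + 11)/6 = 54/6 = 9; σ²_Task 5 = ((11−7)/6)² = 0.444
te_Task 6 = (10 + 4·12 + 14)/6 = 72/6 = 12; σ²_Task 6 = ((14−10)/6)² = 0.444
te_Task 7 = (1 + 4·5 + 9)/6 = 30/6 = 5; σ²_Task 7 = ((9−1)/6)² = 1.778
te_Task 8 = (2 + 4·6 + 10)/6 = 36/6 = 6; σ²_Task 8 = ((10−2)/6)² = 1.778

Forward pass:
ES_Task 1 = 0; EF_Task 1 = 5
ES_Task 2 = 5; EF_Task 2 = 5+7 = 12
ES_Task 3 = 5; EF_Task 3 = 5+11 = 16
ES_Task 4 = max(EF_Task 2=12, EF_Task 3=16) = 16; EF_Task 4 = 16+3 = 19
ES_Task 5 = max(EF_Task 2=12, EF_Task 3=16) = 16; EF_Task 5 = 16+9 = 25
ES_Task 6 = 12; EF_Task 6 = 12+12 = 24
ES_Task 7 = 16; EF_Task 7 = 16+5 = 21
ES_Task 8 = max(EF_Task 4=19, EF_Task 5=25, EF_Task 6=24, EF_Task 7=21) = 25; EF_Task 8 = 25+6 = 31
Expected project duration μ = 31 weeks. Critical path: Task 1 → Task 3 → Task 5 → Task 8.

Variance along critical path = 1.778 + 9.000 + 0.444 + 1.778 = 13.000
σ = √13.000 = 3.606 weeks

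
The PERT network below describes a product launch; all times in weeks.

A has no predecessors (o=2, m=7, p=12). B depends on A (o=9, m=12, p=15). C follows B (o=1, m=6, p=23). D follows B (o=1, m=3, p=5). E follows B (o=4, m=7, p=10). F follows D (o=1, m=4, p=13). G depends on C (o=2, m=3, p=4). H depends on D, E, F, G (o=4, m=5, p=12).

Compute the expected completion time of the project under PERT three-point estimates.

36 weeks

te_A = (2 + 4·7 + 12)/6 = 42/6 = 7
te_B = (9 + 4·12 + 15)/6 = 72/6 = 12
te_C = (1 + 4·6 + 23)/6 = 48/6 = 8
te_D = (1 + 4·3 + 5)/6 = 18/6 = 3
te_E = (4 + 4·7 + 10)/6 = 42/6 = 7
te_F = (1 + 4·4 + 13)/6 = 30/6 = 5
te_G = (2 + 4·3 + 4)/6 = 18/6 = 3
te_H = (4 + 4·5 + 12)/6 = 36/6 = 6

Forward pass:
ES_A = 0; EF_A = 7
ES_B = 7; EF_B = 7+12 = 19
ES_C = 19; EF_C = 19+8 = 27
ES_D = 19; EF_D = 19+3 = 22
ES_E = 19; EF_E = 19+7 = 26
ES_F = 22; EF_F = 22+5 = 27
ES_G = 27; EF_G = 27+3 = 30
ES_H = max(EF_D=22, EF_E=26, EF_F=27, EF_G=30) = 30; EF_H = 30+6 = 36
Expected project duration μ = 36 weeks. Critical path: A → B → C → G → H.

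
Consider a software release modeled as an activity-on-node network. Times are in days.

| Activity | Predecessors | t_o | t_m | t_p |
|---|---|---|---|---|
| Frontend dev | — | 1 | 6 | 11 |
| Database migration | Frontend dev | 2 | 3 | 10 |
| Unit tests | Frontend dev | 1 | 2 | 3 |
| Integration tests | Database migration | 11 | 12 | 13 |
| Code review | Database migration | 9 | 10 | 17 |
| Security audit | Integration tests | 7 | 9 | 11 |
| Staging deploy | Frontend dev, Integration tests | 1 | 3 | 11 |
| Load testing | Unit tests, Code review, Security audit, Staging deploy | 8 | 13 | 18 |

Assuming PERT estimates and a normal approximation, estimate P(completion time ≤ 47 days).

0.857

te_Frontend dev = (1 + 4·6 + 11)/6 = 36/6 = 6; σ²_Frontend dev = ((11−1)/6)² = 2.778
te_Database migration = (2 + 4·3 + 10)/6 = 24/6 = 4; σ²_Database migration = ((10−2)/6)² = 1.778
te_Unit tests = (1 + 4·2 + 3)/6 = 12/6 = 2; σ²_Unit tests = ((3−1)/6)² = 0.111
te_Integration tests = (11 + 4·12 + 13)/6 = 72/6 = 12; σ²_Integration tests = ((13−11)/6)² = 0.111
te_Code review = (9 + 4·10 + 17)/6 = 66/6 = 11; σ²_Code review = ((17−9)/6)² = 1.778
te_Security audit = (7 + 4·9 + 11)/6 = 54/6 = 9; σ²_Security audit = ((11−7)/6)² = 0.444
te_Staging deploy = (1 + 4·3 + 11)/6 = 24/6 = 4; σ²_Staging deploy = ((11−1)/6)² = 2.778
te_Load testing = (8 + 4·13 + 18)/6 = 78/6 = 13; σ²_Load testing = ((18−8)/6)² = 2.778

Forward pass:
ES_Frontend dev = 0; EF_Frontend dev = 6
ES_Database migration = 6; EF_Database migration = 6+4 = 10
ES_Unit tests = 6; EF_Unit tests = 6+2 = 8
ES_Integration tests = 10; EF_Integration tests = 10+12 = 22
ES_Code review = 10; EF_Code review = 10+11 = 21
ES_Security audit = 22; EF_Security audit = 22+9 = 31
ES_Staging deploy = max(EF_Frontend dev=6, EF_Integration tests=22) = 22; EF_Staging deploy = 22+4 = 26
ES_Load testing = max(EF_Unit tests=8, EF_Code review=21, EF_Security audit=31, EF_Staging deploy=26) = 31; EF_Load testing = 31+13 = 44
Expected project duration μ = 44 days. Critical path: Frontend dev → Database migration → Integration tests → Security audit → Load testing.

Variance along critical path = 2.778 + 1.778 + 0.111 + 0.444 + 2.778 = 7.889; σ = √7.889 = 2.809 days.
Z = (47 − 44) / 2.809 = 1.068
P(T ≤ 47) = Φ(1.068) ≈ 0.857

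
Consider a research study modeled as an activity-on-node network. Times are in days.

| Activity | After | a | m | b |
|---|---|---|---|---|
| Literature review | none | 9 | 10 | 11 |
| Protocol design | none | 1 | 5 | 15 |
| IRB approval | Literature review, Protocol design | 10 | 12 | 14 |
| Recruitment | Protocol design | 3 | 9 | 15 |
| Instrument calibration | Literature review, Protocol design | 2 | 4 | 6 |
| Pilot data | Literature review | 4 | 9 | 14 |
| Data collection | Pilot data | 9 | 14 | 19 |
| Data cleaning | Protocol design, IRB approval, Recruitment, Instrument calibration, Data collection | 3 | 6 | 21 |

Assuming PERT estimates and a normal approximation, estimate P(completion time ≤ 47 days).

te_Literature review = (9 + 4·10 + 11)/6 = 60/6 = 10; σ²_Literature review = ((11−9)/6)² = 0.111
te_Protocol design = (1 + 4·5 + 15)/6 = 36/6 = 6; σ²_Protocol design = ((15−1)/6)² = 5.444
te_IRB approval = (10 + 4·12 + 14)/6 = 72/6 = 12; σ²_IRB approval = ((14−10)/6)² = 0.444
te_Recruitment = (3 + 4·9 + 15)/6 = 54/6 = 9; σ²_Recruitment = ((15−3)/6)² = 4.000
te_Instrument calibration = (2 + 4·4 + 6)/6 = 24/6 = 4; σ²_Instrument calibration = ((6−2)/6)² = 0.444
te_Pilot data = (4 + 4·9 + 14)/6 = 54/6 = 9; σ²_Pilot data = ((14−4)/6)² = 2.778
te_Data collection = (9 + 4·14 + 19)/6 = 84/6 = 14; σ²_Data collection = ((19−9)/6)² = 2.778
te_Data cleaning = (3 + 4·6 + 21)/6 = 48/6 = 8; σ²_Data cleaning = ((21−3)/6)² = 9.000

Forward pass:
ES_Literature review = 0; EF_Literature review = 10
ES_Protocol design = 0; EF_Protocol design = 6
ES_IRB approval = max(EF_Literature review=10, EF_Protocol design=6) = 10; EF_IRB approval = 10+12 = 22
ES_Recruitment = 6; EF_Recruitment = 6+9 = 15
ES_Instrument calibration = max(EF_Literature review=10, EF_Protocol design=6) = 10; EF_Instrument calibration = 10+4 = 14
ES_Pilot data = 10; EF_Pilot data = 10+9 = 19
ES_Data collection = 19; EF_Data collection = 19+14 = 33
ES_Data cleaning = max(EF_Protocol design=6, EF_IRB approval=22, EF_Recruitment=15, EF_Instrument calibration=14, EF_Data collection=33) = 33; EF_Data cleaning = 33+8 = 41
Expected project duration μ = 41 days. Critical path: Literature review → Pilot data → Data collection → Data cleaning.

Variance along critical path = 0.111 + 2.778 + 2.778 + 9.000 = 14.667; σ = √14.667 = 3.830 days.
Z = (47 − 41) / 3.830 = 1.567
P(T ≤ 47) = Φ(1.567) ≈ 0.941

0.941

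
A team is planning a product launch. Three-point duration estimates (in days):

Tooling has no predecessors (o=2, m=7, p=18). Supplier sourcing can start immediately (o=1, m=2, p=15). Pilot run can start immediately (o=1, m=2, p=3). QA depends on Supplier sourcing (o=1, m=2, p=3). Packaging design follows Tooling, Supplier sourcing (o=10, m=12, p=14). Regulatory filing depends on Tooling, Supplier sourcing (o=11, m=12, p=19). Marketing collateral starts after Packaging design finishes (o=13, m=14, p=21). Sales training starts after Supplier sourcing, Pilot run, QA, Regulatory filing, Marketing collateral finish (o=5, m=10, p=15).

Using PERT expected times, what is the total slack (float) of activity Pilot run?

33 days

te_Tooling = (2 + 4·7 + 18)/6 = 48/6 = 8
te_Supplier sourcing = (1 + 4·2 + 15)/6 = 24/6 = 4
te_Pilot run = (1 + 4·2 + 3)/6 = 12/6 = 2
te_QA = (1 + 4·2 + 3)/6 = 12/6 = 2
te_Packaging design = (10 + 4·12 + 14)/6 = 72/6 = 12
te_Regulatory filing = (11 + 4·12 + 19)/6 = 78/6 = 13
te_Marketing collateral = (13 + 4·14 + 21)/6 = 90/6 = 15
te_Sales training = (5 + 4·10 + 15)/6 = 60/6 = 10

Forward pass:
ES_Tooling = 0; EF_Tooling = 8
ES_Supplier sourcing = 0; EF_Supplier sourcing = 4
ES_Pilot run = 0; EF_Pilot run = 2
ES_QA = 4; EF_QA = 4+2 = 6
ES_Packaging design = max(EF_Tooling=8, EF_Supplier sourcing=4) = 8; EF_Packaging design = 8+12 = 20
ES_Regulatory filing = max(EF_Tooling=8, EF_Supplier sourcing=4) = 8; EF_Regulatory filing = 8+13 = 21
ES_Marketing collateral = 20; EF_Marketing collateral = 20+15 = 35
ES_Sales training = max(EF_Supplier sourcing=4, EF_Pilot run=2, EF_QA=6, EF_Regulatory filing=21, EF_Marketing collateral=35) = 35; EF_Sales training = 35+10 = 45
Expected project duration μ = 45 days. Critical path: Tooling → Packaging design → Marketing collateral → Sales training.

Backward pass:
LF_Sales training = 45; LS_Sales training = 45−10 = 35
LF_Marketing collateral = LS_Sales training = 35; LS_Marketing collateral = 35−15 = 20
LF_Regulatory filing = LS_Sales training = 35; LS_Regulatory filing = 35−13 = 22
LF_Packaging design = LS_Marketing collateral = 20; LS_Packaging design = 20−12 = 8
LF_QA = LS_Sales training = 35; LS_QA = 35−2 = 33
LF_Pilot run = LS_Sales training = 35; LS_Pilot run = 35−2 = 33
LF_Supplier sourcing = min(LS_QA=33, LS_Packaging design=8, LS_Regulatory filing=22, LS_Sales training=35) = 8; LS_Supplier sourcing = 8−4 = 4
LF_Tooling = min(LS_Packaging design=8, LS_Regulatory filing=22) = 8; LS_Tooling = 8−8 = 0
Slack_Pilot run = LS_Pilot run − ES_Pilot run = 33 − 0 = 33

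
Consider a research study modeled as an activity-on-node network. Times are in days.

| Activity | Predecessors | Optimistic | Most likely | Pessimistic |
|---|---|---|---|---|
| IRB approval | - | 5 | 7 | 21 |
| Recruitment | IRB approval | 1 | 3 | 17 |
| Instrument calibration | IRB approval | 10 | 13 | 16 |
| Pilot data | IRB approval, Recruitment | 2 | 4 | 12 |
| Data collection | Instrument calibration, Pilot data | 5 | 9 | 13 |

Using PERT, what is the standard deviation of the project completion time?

3.14 days

te_IRB approval = (5 + 4·7 + 21)/6 = 54/6 = 9; σ²_IRB approval = ((21−5)/6)² = 7.111
te_Recruitment = (1 + 4·3 + 17)/6 = 30/6 = 5; σ²_Recruitment = ((17−1)/6)² = 7.111
te_Instrument calibration = (10 + 4·13 + 16)/6 = 78/6 = 13; σ²_Instrument calibration = ((16−10)/6)² = 1.000
te_Pilot data = (2 + 4·4 + 12)/6 = 30/6 = 5; σ²_Pilot data = ((12−2)/6)² = 2.778
te_Data collection = (5 + 4·9 + 13)/6 = 54/6 = 9; σ²_Data collection = ((13−5)/6)² = 1.778

Forward pass:
ES_IRB approval = 0; EF_IRB approval = 9
ES_Recruitment = 9; EF_Recruitment = 9+5 = 14
ES_Instrument calibration = 9; EF_Instrument calibration = 9+13 = 22
ES_Pilot data = max(EF_IRB approval=9, EF_Recruitment=14) = 14; EF_Pilot data = 14+5 = 19
ES_Data collection = max(EF_Instrument calibration=22, EF_Pilot data=19) = 22; EF_Data collection = 22+9 = 31
Expected project duration μ = 31 days. Critical path: IRB approval → Instrument calibration → Data collection.

Variance along critical path = 7.111 + 1.000 + 1.778 = 9.889
σ = √9.889 = 3.145 days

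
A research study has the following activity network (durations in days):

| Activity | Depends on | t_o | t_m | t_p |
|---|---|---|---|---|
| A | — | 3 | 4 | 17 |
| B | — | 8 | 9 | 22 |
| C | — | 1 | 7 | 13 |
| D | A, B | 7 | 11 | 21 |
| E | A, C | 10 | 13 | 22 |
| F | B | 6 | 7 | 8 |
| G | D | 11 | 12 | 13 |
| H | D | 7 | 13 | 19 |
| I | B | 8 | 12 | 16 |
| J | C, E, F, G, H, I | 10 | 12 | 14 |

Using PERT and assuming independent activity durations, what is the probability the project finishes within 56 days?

te_A = (3 + 4·4 + 17)/6 = 36/6 = 6; σ²_A = ((17−3)/6)² = 5.444
te_B = (8 + 4·9 + 22)/6 = 66/6 = 11; σ²_B = ((22−8)/6)² = 5.444
te_C = (1 + 4·7 + 13)/6 = 42/6 = 7; σ²_C = ((13−1)/6)² = 4.000
te_D = (7 + 4·11 + 21)/6 = 72/6 = 12; σ²_D = ((21−7)/6)² = 5.444
te_E = (10 + 4·13 + 22)/6 = 84/6 = 14; σ²_E = ((22−10)/6)² = 4.000
te_F = (6 + 4·7 + 8)/6 = 42/6 = 7; σ²_F = ((8−6)/6)² = 0.111
te_G = (11 + 4·12 + 13)/6 = 72/6 = 12; σ²_G = ((13−11)/6)² = 0.111
te_H = (7 + 4·13 + 19)/6 = 78/6 = 13; σ²_H = ((19−7)/6)² = 4.000
te_I = (8 + 4·12 + 16)/6 = 72/6 = 12; σ²_I = ((16−8)/6)² = 1.778
te_J = (10 + 4·12 + 14)/6 = 72/6 = 12; σ²_J = ((14−10)/6)² = 0.444

Forward pass:
ES_A = 0; EF_A = 6
ES_B = 0; EF_B = 11
ES_C = 0; EF_C = 7
ES_D = max(EF_A=6, EF_B=11) = 11; EF_D = 11+12 = 23
ES_E = max(EF_A=6, EF_C=7) = 7; EF_E = 7+14 = 21
ES_F = 11; EF_F = 11+7 = 18
ES_G = 23; EF_G = 23+12 = 35
ES_H = 23; EF_H = 23+13 = 36
ES_I = 11; EF_I = 11+12 = 23
ES_J = max(EF_C=7, EF_E=21, EF_F=18, EF_G=35, EF_H=36, EF_I=23) = 36; EF_J = 36+12 = 48
Expected project duration μ = 48 days. Critical path: B → D → H → J.

Variance along critical path = 5.444 + 5.444 + 4.000 + 0.444 = 15.333; σ = √15.333 = 3.916 days.
Z = (56 − 48) / 3.916 = 2.043
P(T ≤ 56) = Φ(2.043) ≈ 0.979

0.979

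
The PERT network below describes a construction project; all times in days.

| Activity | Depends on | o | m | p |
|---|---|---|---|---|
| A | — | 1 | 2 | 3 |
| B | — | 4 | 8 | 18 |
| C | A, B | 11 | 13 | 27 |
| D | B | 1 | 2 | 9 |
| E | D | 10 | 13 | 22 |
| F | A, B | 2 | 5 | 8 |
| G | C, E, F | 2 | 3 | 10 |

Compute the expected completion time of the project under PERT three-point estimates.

30 days

te_A = (1 + 4·2 + 3)/6 = 12/6 = 2
te_B = (4 + 4·8 + 18)/6 = 54/6 = 9
te_C = (11 + 4·13 + 27)/6 = 90/6 = 15
te_D = (1 + 4·2 + 9)/6 = 18/6 = 3
te_E = (10 + 4·13 + 22)/6 = 84/6 = 14
te_F = (2 + 4·5 + 8)/6 = 30/6 = 5
te_G = (2 + 4·3 + 10)/6 = 24/6 = 4

Forward pass:
ES_A = 0; EF_A = 2
ES_B = 0; EF_B = 9
ES_C = max(EF_A=2, EF_B=9) = 9; EF_C = 9+15 = 24
ES_D = 9; EF_D = 9+3 = 12
ES_E = 12; EF_E = 12+14 = 26
ES_F = max(EF_A=2, EF_B=9) = 9; EF_F = 9+5 = 14
ES_G = max(EF_C=24, EF_E=26, EF_F=14) = 26; EF_G = 26+4 = 30
Expected project duration μ = 30 days. Critical path: B → D → E → G.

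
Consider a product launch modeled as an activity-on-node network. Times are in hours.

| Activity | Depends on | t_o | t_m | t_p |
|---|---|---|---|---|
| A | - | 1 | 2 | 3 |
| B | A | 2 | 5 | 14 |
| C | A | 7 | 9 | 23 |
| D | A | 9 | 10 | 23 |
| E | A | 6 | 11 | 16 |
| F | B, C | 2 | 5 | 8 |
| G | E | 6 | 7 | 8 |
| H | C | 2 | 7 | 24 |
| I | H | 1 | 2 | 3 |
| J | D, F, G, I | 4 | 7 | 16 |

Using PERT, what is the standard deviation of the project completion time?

4.98 hours

te_A = (1 + 4·2 + 3)/6 = 12/6 = 2; σ²_A = ((3−1)/6)² = 0.111
te_B = (2 + 4·5 + 14)/6 = 36/6 = 6; σ²_B = ((14−2)/6)² = 4.000
te_C = (7 + 4·9 + 23)/6 = 66/6 = 11; σ²_C = ((23−7)/6)² = 7.111
te_D = (9 + 4·10 + 23)/6 = 72/6 = 12; σ²_D = ((23−9)/6)² = 5.444
te_E = (6 + 4·11 + 16)/6 = 66/6 = 11; σ²_E = ((16−6)/6)² = 2.778
te_F = (2 + 4·5 + 8)/6 = 30/6 = 5; σ²_F = ((8−2)/6)² = 1.000
te_G = (6 + 4·7 + 8)/6 = 42/6 = 7; σ²_G = ((8−6)/6)² = 0.111
te_H = (2 + 4·7 + 24)/6 = 54/6 = 9; σ²_H = ((24−2)/6)² = 13.444
te_I = (1 + 4·2 + 3)/6 = 12/6 = 2; σ²_I = ((3−1)/6)² = 0.111
te_J = (4 + 4·7 + 16)/6 = 48/6 = 8; σ²_J = ((16−4)/6)² = 4.000

Forward pass:
ES_A = 0; EF_A = 2
ES_B = 2; EF_B = 2+6 = 8
ES_C = 2; EF_C = 2+11 = 13
ES_D = 2; EF_D = 2+12 = 14
ES_E = 2; EF_E = 2+11 = 13
ES_F = max(EF_B=8, EF_C=13) = 13; EF_F = 13+5 = 18
ES_G = 13; EF_G = 13+7 = 20
ES_H = 13; EF_H = 13+9 = 22
ES_I = 22; EF_I = 22+2 = 24
ES_J = max(EF_D=14, EF_F=18, EF_G=20, EF_I=24) = 24; EF_J = 24+8 = 32
Expected project duration μ = 32 hours. Critical path: A → C → H → I → J.

Variance along critical path = 0.111 + 7.111 + 13.444 + 0.111 + 4.000 = 24.778
σ = √24.778 = 4.978 hours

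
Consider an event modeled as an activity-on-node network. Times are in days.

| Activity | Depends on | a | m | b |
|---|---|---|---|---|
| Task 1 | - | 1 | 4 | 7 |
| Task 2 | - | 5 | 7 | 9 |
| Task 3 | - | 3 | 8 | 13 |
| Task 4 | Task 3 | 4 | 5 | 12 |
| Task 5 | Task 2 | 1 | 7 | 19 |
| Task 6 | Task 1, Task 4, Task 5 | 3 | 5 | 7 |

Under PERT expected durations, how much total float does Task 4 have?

1 days

te_Task 1 = (1 + 4·4 + 7)/6 = 24/6 = 4
te_Task 2 = (5 + 4·7 + 9)/6 = 42/6 = 7
te_Task 3 = (3 + 4·8 + 13)/6 = 48/6 = 8
te_Task 4 = (4 + 4·5 + 12)/6 = 36/6 = 6
te_Task 5 = (1 + 4·7 + 19)/6 = 48/6 = 8
te_Task 6 = (3 + 4·5 + 7)/6 = 30/6 = 5

Forward pass:
ES_Task 1 = 0; EF_Task 1 = 4
ES_Task 2 = 0; EF_Task 2 = 7
ES_Task 3 = 0; EF_Task 3 = 8
ES_Task 4 = 8; EF_Task 4 = 8+6 = 14
ES_Task 5 = 7; EF_Task 5 = 7+8 = 15
ES_Task 6 = max(EF_Task 1=4, EF_Task 4=14, EF_Task 5=15) = 15; EF_Task 6 = 15+5 = 20
Expected project duration μ = 20 days. Critical path: Task 2 → Task 5 → Task 6.

Backward pass:
LF_Task 6 = 20; LS_Task 6 = 20−5 = 15
LF_Task 5 = LS_Task 6 = 15; LS_Task 5 = 15−8 = 7
LF_Task 4 = LS_Task 6 = 15; LS_Task 4 = 15−6 = 9
LF_Task 3 = LS_Task 4 = 9; LS_Task 3 = 9−8 = 1
LF_Task 2 = LS_Task 5 = 7; LS_Task 2 = 7−7 = 0
LF_Task 1 = LS_Task 6 = 15; LS_Task 1 = 15−4 = 11
Slack_Task 4 = LS_Task 4 − ES_Task 4 = 9 − 8 = 1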